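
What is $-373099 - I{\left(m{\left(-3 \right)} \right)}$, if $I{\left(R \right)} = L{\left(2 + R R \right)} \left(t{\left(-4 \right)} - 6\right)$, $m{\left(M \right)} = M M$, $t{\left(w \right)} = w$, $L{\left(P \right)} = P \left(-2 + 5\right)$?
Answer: $-370609$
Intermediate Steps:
$L{\left(P \right)} = 3 P$ ($L{\left(P \right)} = P 3 = 3 P$)
$m{\left(M \right)} = M^{2}$
$I{\left(R \right)} = -60 - 30 R^{2}$ ($I{\left(R \right)} = 3 \left(2 + R R\right) \left(-4 - 6\right) = 3 \left(2 + R^{2}\right) \left(-10\right) = \left(6 + 3 R^{2}\right) \left(-10\right) = -60 - 30 R^{2}$)
$-373099 - I{\left(m{\left(-3 \right)} \right)} = -373099 - \left(-60 - 30 \left(\left(-3\right)^{2}\right)^{2}\right) = -373099 - \left(-60 - 30 \cdot 9^{2}\right) = -373099 - \left(-60 - 2430\right) = -373099 - -2490 = -373099 + 2490 = -370609$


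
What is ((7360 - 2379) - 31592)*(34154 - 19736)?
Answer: -383677398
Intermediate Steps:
((7360 - 2379) - 31592)*(34154 - 19736) = (4981 - 31592)*14418 = -26611*14418 = -383677398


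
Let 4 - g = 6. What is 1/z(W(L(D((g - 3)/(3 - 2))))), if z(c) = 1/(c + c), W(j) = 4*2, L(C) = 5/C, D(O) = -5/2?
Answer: 16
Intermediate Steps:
g = -2 (g = 4 - 1*6 = 4 - 6 = -2)
D(O) = -5/2 (D(O) = -5*½ = -5/2)
W(j) = 8
z(c) = 1/(2*c)
1/z(W(L(D((g - 3)/(3 - 2))))) = 1/((½)/8) = 1/((½)*(⅛)) = 1/(1/16) = 16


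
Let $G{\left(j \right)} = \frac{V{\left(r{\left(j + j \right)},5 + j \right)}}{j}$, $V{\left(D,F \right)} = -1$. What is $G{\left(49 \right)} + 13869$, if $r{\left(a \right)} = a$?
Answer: $\frac{679580}{49} \approx 13869.0$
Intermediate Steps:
$G{\left(j \right)} = - \frac{1}{j}$
$G{\left(49 \right)} + 13869 = - \frac{1}{49} + 13869 = \frac{679580}{49}$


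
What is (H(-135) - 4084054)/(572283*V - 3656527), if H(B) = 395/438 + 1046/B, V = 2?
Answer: 80496839281/49510751310 ≈ 1.6258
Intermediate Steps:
H(B) = 395/438 + 1046/B (H(B) = 395*(1/438) + 1046/B = 395/438 + 1046/B)
(H(-135) - 4084054)/(572283*V - 3656527) = ((395/438 + 1046/(-135)) - 4084054)/(572283*2 - 3656527) = ((395/438 + 1046*(-1/135)) - 4084054)/(1144566 - 3656527) = ((395/438 - 1046/135) - 4084054)/(-2511961) = (-134941/19710 - 4084054)*(-1/2511961) = -80496839281/19710*(-1/2511961) = 80496839281/49510751310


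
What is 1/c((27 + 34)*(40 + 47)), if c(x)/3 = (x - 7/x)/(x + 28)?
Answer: 9437615/28164242 ≈ 0.33509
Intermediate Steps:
c(x) = 3*(x - 7/x)/(28 + x) (c(x) = 3*((x - 7/x)/(x + 28)) = 3*((x - 7/x)/(28 + x)) = 3*(x - 7/x)/(28 + x))
1/c((27 + 34)*(40 + 47)) = 1/(3*(-7 + ((27 + 34)*(40 + 47))²)/((((27 + 34)*(40 + 47)))*(28 + (27 + 34)*(40 + 47)))) = 1/(3*(-7 + (61*87)²)/(((61*87))*(28 + 61*87))) = 1/(3*(-7 + 5307²)/(5307*(28 + 5307))) = 1/(3*(1/5307)*(-7 + 28164249)/5335) = 1/(3*(1/5307)*(1/5335)*28164242) = 1/(28164242/9437615) = 9437615/28164242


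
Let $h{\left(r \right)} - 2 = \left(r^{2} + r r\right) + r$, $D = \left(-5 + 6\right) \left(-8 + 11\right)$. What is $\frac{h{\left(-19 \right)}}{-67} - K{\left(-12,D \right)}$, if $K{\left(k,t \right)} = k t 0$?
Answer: $- \frac{705}{67} \approx -10.522$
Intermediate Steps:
$D = 3$ ($D = 1 \cdot 3 = 3$)
$K{\left(k,t \right)} = 0$
$h{\left(r \right)} = 2 + r + 2 r^{2}$ ($h{\left(r \right)} = 2 + \left(\left(r^{2} + r r\right) + r\right) = 2 + \left(\left(r^{2} + r^{2}\right) + r\right) = 2 + \left(2 r^{2} + r\right) = 2 + \left(r + 2 r^{2}\right) = 2 + r + 2 r^{2}$)
$\frac{h{\left(-19 \right)}}{-67} - K{\left(-12,D \right)} = \frac{2 - 19 + 2 \left(-19\right)^{2}}{-67} - 0 = \left(2 - 19 + 2 \cdot 361\right) \left(- \frac{1}{67}\right) + 0 = \left(2 - 19 + 722\right) \left(- \frac{1}{67}\right) + 0 = 705 \left(- \frac{1}{67}\right) + 0 = - \frac{705}{67} + 0 = - \frac{705}{67}$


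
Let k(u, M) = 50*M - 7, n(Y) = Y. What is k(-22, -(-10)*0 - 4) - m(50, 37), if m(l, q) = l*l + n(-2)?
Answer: -2705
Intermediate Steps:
k(u, M) = -7 + 50*M
m(l, q) = -2 + l² (m(l, q) = l*l - 2 = l² - 2 = -2 + l²)
k(-22, -(-10)*0 - 4) - m(50, 37) = (-7 + 50*(-(-10)*0 - 4)) - (-2 + 50²) = (-7 + 50*(-2*0 - 4)) - (-2 + 2500) = (-7 + 50*(0 - 4)) - 1*2498 = (-7 + 50*(-4)) - 2498 = (-7 - 200) - 2498 = -207 - 2498 = -2705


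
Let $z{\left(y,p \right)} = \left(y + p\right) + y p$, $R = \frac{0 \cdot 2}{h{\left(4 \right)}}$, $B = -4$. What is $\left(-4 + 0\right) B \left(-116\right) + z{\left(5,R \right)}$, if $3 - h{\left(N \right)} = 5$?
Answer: $-1851$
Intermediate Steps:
$h{\left(N \right)} = -2$ ($h{\left(N \right)} = 3 - 5 = -2$)
$R = 0$ ($R = \frac{0 \cdot 2}{-2} = 0 \left(- \frac{1}{2}\right) = 0$)
$z{\left(y,p \right)} = p + y + p y$ ($z{\left(y,p \right)} = \left(p + y\right) + p y = p + y + p y$)
$\left(-4 + 0\right) B \left(-116\right) + z{\left(5,R \right)} = \left(-4 + 0\right) \left(-4\right) \left(-116\right) + \left(0 + 5 + 0 \cdot 5\right) = \left(-4\right) \left(-4\right) \left(-116\right) + \left(0 + 5 + 0\right) = 16 \left(-116\right) + 5 = -1856 + 5 = -1851$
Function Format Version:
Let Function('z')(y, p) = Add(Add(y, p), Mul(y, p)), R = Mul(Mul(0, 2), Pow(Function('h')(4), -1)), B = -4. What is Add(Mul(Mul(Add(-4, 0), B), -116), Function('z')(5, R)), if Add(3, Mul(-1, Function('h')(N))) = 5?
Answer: -1851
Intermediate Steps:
Function('h')(N) = -2 (Function('h')(N) = Add(3, Mul(-1, 5)) = Add(3, -5) = -2)
R = 0 (R = Mul(Mul(0, 2), Pow(-2, -1)) = Mul(0, Rational(-1, 2)) = 0)
Function('z')(y, p) = Add(p, y, Mul(p, y)) (Function('z')(y, p) = Add(Add(p, y), Mul(p, y)) = Add(p, y, Mul(p, y)))
Add(Mul(Mul(Add(-4, 0), B), -116), Function('z')(5, R)) = Add(Mul(Mul(Add(-4, 0), -4), -116), Add(0, 5, Mul(0, 5))) = Add(Mul(Mul(-4, -4), -116), Add(0, 5, 0)) = Add(Mul(16, -116), 5) = Add(-1856, 5) = -1851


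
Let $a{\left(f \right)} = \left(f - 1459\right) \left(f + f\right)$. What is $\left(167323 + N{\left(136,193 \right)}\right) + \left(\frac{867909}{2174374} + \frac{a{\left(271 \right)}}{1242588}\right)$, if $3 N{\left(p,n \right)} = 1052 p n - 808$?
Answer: $\frac{6329999431395250429}{675462759978} \approx 9.3714 \cdot 10^{6}$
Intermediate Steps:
$N{\left(p,n \right)} = - \frac{808}{3} + \frac{1052 n p}{3}$ ($N{\left(p,n \right)} = \frac{1052 p n - 808}{3} = \frac{1052 n p - 808}{3} = \frac{-808 + 1052 n p}{3} = - \frac{808}{3} + \frac{1052 n p}{3}$)
$a{\left(f \right)} = 2 f \left(-1459 + f\right)$ ($a{\left(f \right)} = \left(-1459 + f\right) 2 f = 2 f \left(-1459 + f\right)$)
$\left(167323 + N{\left(136,193 \right)}\right) + \left(\frac{867909}{2174374} + \frac{a{\left(271 \right)}}{1242588}\right) = \left(167323 - \left(\frac{808}{3} - \frac{27612896}{3}\right)\right) + \left(\frac{867909}{2174374} + \frac{2 \cdot 271 \left(-1459 + 271\right)}{1242588}\right) = \left(167323 + \left(- \frac{808}{3} + \frac{27612896}{3}\right)\right) + \left(867909 \cdot \frac{1}{2174374} + 2 \cdot 271 \left(-1188\right) \frac{1}{1242588}\right) = \left(167323 + \frac{27612088}{3}\right) + \left(\frac{867909}{2174374} - \frac{53658}{103549}\right) = \frac{28114057}{3} + \left(\frac{867909}{2174374} - \frac{53658}{103549}\right) = \frac{28114057}{3} - \frac{26801451051}{225154253326} = \frac{6329999431395250429}{675462759978}$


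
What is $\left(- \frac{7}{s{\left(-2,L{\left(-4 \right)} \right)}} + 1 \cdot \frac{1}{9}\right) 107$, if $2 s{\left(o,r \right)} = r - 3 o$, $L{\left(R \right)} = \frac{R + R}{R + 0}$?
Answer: $- \frac{6313}{36} \approx -175.36$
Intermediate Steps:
$L{\left(R \right)} = 2$ ($L{\left(R \right)} = \frac{2 R}{R} = 2$)
$s{\left(o,r \right)} = \frac{r}{2} - \frac{3 o}{2}$ ($s{\left(o,r \right)} = \frac{r - 3 o}{2} = \frac{r}{2} - \frac{3 o}{2}$)
$\left(- \frac{7}{s{\left(-2,L{\left(-4 \right)} \right)}} + 1 \cdot \frac{1}{9}\right) 107 = \left(- \frac{7}{\frac{1}{2} \cdot 2 - -3} + 1 \cdot \frac{1}{9}\right) 107 = \left(- \frac{7}{1 + 3} + 1 \cdot \frac{1}{9}\right) 107 = \left(- \frac{7}{4} + \frac{1}{9}\right) 107 = \left(- \frac{59}{36}\right) 107 = - \frac{6313}{36}$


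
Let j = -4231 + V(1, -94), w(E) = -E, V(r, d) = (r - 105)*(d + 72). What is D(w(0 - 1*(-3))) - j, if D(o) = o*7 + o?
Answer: 1919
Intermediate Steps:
V(r, d) = (-105 + r)*(72 + d)
j = -1943 (j = -4231 + (-7560 - 105*(-94) + 72*1 - 94*1) = -4231 + (-7560 + 9870 + 72 - 94) = -4231 + 2288 = -1943)
D(o) = 8*o (D(o) = 7*o + o = 8*o)
D(w(0 - 1*(-3))) - j = 8*(-(0 - 1*(-3))) - 1*(-1943) = 8*(-(0 + 3)) + 1943 = 8*(-1*3) + 1943 = 8*(-3) + 1943 = -24 + 1943 = 1919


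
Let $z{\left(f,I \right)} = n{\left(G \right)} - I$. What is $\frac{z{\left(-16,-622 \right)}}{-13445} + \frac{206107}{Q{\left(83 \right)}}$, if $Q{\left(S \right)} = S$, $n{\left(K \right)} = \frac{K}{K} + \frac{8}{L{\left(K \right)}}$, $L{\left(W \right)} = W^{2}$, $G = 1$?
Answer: $\frac{2771056242}{1115935} \approx 2483.2$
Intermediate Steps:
$n{\left(K \right)} = 1 + \frac{8}{K^{2}}$ ($n{\left(K \right)} = \frac{K}{K} + \frac{8}{K^{2}} = 1 + \frac{8}{K^{2}}$)
$z{\left(f,I \right)} = 9 - I$ ($z{\left(f,I \right)} = \left(1 + 8 \cdot 1^{-2}\right) - I = \left(1 + 8 \cdot 1\right) - I = \left(1 + 8\right) - I = 9 - I$)
$\frac{z{\left(-16,-622 \right)}}{-13445} + \frac{206107}{Q{\left(83 \right)}} = \frac{9 - -622}{-13445} + \frac{206107}{83} = \left(9 + 622\right) \left(- \frac{1}{13445}\right) + 206107 \cdot \frac{1}{83} = 631 \left(- \frac{1}{13445}\right) + \frac{206107}{83} = - \frac{631}{13445} + \frac{206107}{83} = \frac{2771056242}{1115935}$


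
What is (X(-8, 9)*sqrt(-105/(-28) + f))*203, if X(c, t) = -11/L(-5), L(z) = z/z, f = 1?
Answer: -2233*sqrt(19)/2 ≈ -4866.7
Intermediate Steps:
L(z) = 1
X(c, t) = -11 (X(c, t) = -11/1 = -11*1 = -11)
(X(-8, 9)*sqrt(-105/(-28) + f))*203 = -11*sqrt(-105/(-28) + 1)*203 = -11*sqrt(-105*(-1/28) + 1)*203 = -11*sqrt(15/4 + 1)*203 = -11*sqrt(19)/2*203 = -2233*sqrt(19)/2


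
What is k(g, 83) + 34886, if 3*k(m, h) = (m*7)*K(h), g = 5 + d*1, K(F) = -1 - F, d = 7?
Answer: 32534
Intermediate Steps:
g = 12 (g = 5 + 7*1 = 5 + 7 = 12)
k(m, h) = 7*m*(-1 - h)/3 (k(m, h) = ((m*7)*(-1 - h))/3 = ((7*m)*(-1 - h))/3 = (7*m*(-1 - h))/3 = 7*m*(-1 - h)/3)
k(g, 83) + 34886 = -7/3*12*(1 + 83) + 34886 = -7/3*12*84 + 34886 = -2352 + 34886 = 32534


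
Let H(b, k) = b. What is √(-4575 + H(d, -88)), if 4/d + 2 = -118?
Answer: I*√4117530/30 ≈ 67.639*I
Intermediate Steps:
d = -1/30 (d = 4/(-2 - 118) = 4/(-120) = 4*(-1/120) = -1/30 ≈ -0.033333)
√(-4575 + H(d, -88)) = √(-4575 - 1/30) = √(-137251/30) = I*√4117530/30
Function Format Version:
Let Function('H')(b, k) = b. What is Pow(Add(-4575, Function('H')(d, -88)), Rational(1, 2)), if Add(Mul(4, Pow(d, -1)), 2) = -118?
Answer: Mul(Rational(1, 30), I, Pow(4117530, Rational(1, 2))) ≈ Mul(67.639, I)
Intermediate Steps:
d = Rational(-1, 30) (d = Mul(4, Pow(Add(-2, -118), -1)) = Mul(4, Pow(-120, -1)) = Mul(4, Rational(-1, 120)) = Rational(-1, 30) ≈ -0.033333)
Pow(Add(-4575, Function('H')(d, -88)), Rational(1, 2)) = Pow(Add(-4575, Rational(-1, 30)), Rational(1, 2)) = Pow(Rational(-137251, 30), Rational(1, 2)) = Mul(Rational(1, 30), I, Pow(4117530, Rational(1, 2)))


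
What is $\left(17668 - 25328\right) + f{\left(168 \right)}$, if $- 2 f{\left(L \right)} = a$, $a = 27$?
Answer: $- \frac{15347}{2} \approx -7673.5$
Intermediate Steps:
$f{\left(L \right)} = - \frac{27}{2}$ ($f{\left(L \right)} = \left(- \frac{1}{2}\right) 27 = - \frac{27}{2}$)
$\left(17668 - 25328\right) + f{\left(168 \right)} = \left(17668 - 25328\right) - \frac{27}{2} = -7660 - \frac{27}{2} = - \frac{15347}{2}$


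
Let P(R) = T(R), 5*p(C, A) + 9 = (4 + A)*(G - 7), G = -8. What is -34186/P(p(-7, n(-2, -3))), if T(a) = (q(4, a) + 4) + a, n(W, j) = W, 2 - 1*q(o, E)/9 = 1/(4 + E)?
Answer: -1623835/787 ≈ -2063.3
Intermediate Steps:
q(o, E) = 18 - 9/(4 + E)
p(C, A) = -69/5 - 3*A (p(C, A) = -9/5 + ((4 + A)*(-8 - 7))/5 = -9/5 + ((4 + A)*(-15))/5 = -9/5 + (-60 - 15*A)/5 = -9/5 + (-12 - 3*A) = -69/5 - 3*A)
T(a) = 4 + a + 9*(7 + 2*a)/(4 + a) (T(a) = (9*(7 + 2*a)/(4 + a) + 4) + a = (4 + 9*(7 + 2*a)/(4 + a)) + a = 4 + a + 9*(7 + 2*a)/(4 + a))
P(R) = (79 + R**2 + 26*R)/(4 + R)
-34186/P(p(-7, n(-2, -3))) = -34186*(4 + (-69/5 - 3*(-2)))/(79 + (-69/5 - 3*(-2))**2 + 26*(-69/5 - 3*(-2))) = -34186*(4 + (-69/5 + 6))/(79 + (-69/5 + 6)**2 + 26*(-69/5 + 6)) = -34186*(4 - 39/5)/(79 + (-39/5)**2 + 26*(-39/5)) = -34186*(-19/(5*(79 + 1521/25 - 1014/5))) = -34186/((-5/19*(-1574/25))) = -34186/1574/95 = -34186*95/1574 = -1623835/787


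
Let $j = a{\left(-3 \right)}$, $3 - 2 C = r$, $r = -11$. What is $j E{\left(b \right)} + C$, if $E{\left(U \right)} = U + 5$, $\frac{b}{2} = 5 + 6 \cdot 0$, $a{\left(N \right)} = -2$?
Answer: $-23$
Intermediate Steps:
$C = 7$ ($C = \frac{3}{2} - - \frac{11}{2} = \frac{3}{2} + \frac{11}{2} = 7$)
$b = 10$ ($b = 2 \left(5 + 6 \cdot 0\right) = 2 \left(5 + 0\right) = 2 \cdot 5 = 10$)
$E{\left(U \right)} = 5 + U$
$j = -2$
$j E{\left(b \right)} + C = - 2 \left(5 + 10\right) + 7 = \left(-2\right) 15 + 7 = -30 + 7 = -23$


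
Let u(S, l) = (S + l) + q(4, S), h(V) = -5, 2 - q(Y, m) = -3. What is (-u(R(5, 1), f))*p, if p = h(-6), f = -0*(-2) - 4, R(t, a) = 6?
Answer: 35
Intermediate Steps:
q(Y, m) = 5 (q(Y, m) = 2 - 1*(-3) = 2 + 3 = 5)
f = -4 (f = -4*0 - 4 = 0 - 4 = -4)
u(S, l) = 5 + S + l (u(S, l) = (S + l) + 5 = 5 + S + l)
p = -5
(-u(R(5, 1), f))*p = -(5 + 6 - 4)*(-5) = -1*7*(-5) = -7*(-5) = 35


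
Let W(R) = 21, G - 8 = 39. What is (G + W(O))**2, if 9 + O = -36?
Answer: 4624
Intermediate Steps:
O = -45 (O = -9 - 36 = -45)
G = 47 (G = 8 + 39 = 47)
(G + W(O))**2 = (47 + 21)**2 = 68**2 = 4624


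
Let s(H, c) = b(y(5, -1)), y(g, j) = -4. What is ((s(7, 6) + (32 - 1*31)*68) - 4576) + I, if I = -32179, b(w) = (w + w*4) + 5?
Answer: -36702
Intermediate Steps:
b(w) = 5 + 5*w (b(w) = (w + 4*w) + 5 = 5*w + 5 = 5 + 5*w)
s(H, c) = -15 (s(H, c) = 5 + 5*(-4) = 5 - 20 = -15)
((s(7, 6) + (32 - 1*31)*68) - 4576) + I = ((-15 + (32 - 1*31)*68) - 4576) - 32179 = ((-15 + (32 - 31)*68) - 4576) - 32179 = ((-15 + 1*68) - 4576) - 32179 = ((-15 + 68) - 4576) - 32179 = (53 - 4576) - 32179 = -4523 - 32179 = -36702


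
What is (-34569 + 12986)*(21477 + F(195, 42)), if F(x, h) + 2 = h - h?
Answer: -463494925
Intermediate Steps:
F(x, h) = -2 (F(x, h) = -2 + (h - h) = -2 + 0 = -2)
(-34569 + 12986)*(21477 + F(195, 42)) = (-34569 + 12986)*(21477 - 2) = -21583*21475 = -463494925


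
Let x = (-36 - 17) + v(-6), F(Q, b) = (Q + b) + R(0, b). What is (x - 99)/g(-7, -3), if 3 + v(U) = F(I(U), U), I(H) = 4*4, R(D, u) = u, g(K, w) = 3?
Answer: -151/3 ≈ -50.333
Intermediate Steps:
I(H) = 16
F(Q, b) = Q + 2*b (F(Q, b) = (Q + b) + b = Q + 2*b)
v(U) = 13 + 2*U (v(U) = -3 + (16 + 2*U) = 13 + 2*U)
x = -52 (x = (-36 - 17) + (13 + 2*(-6)) = -53 + (13 - 12) = -53 + 1 = -52)
(x - 99)/g(-7, -3) = (-52 - 99)/3 = (1/3)*(-151) = -151/3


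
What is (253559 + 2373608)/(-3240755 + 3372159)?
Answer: 2627167/131404 ≈ 19.993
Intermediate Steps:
(253559 + 2373608)/(-3240755 + 3372159) = 2627167/131404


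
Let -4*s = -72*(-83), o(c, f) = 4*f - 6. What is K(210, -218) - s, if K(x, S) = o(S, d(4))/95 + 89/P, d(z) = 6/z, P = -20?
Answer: 29791/20 ≈ 1489.6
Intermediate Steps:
o(c, f) = -6 + 4*f
s = -1494 (s = -(-18)*(-83) = -1/4*5976 = -1494)
K(x, S) = -89/20 (K(x, S) = (-6 + 4*(6/4))/95 + 89/(-20) = (-6 + 4*(6*(1/4)))*(1/95) + 89*(-1/20) = (-6 + 4*(3/2))*(1/95) - 89/20 = (-6 + 6)*(1/95) - 89/20 = 0*(1/95) - 89/20 = 0 - 89/20 = -89/20)
K(210, -218) - s = -89/20 - 1*(-1494) = -89/20 + 1494 = 29791/20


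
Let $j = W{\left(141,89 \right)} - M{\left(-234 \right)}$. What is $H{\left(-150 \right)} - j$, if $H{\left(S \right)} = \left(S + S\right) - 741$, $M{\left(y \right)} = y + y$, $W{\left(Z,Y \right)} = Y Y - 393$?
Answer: $-9037$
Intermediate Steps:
$W{\left(Z,Y \right)} = -393 + Y^{2}$ ($W{\left(Z,Y \right)} = Y^{2} - 393 = -393 + Y^{2}$)
$M{\left(y \right)} = 2 y$
$H{\left(S \right)} = -741 + 2 S$ ($H{\left(S \right)} = 2 S - 741 = -741 + 2 S$)
$j = 7996$ ($j = \left(-393 + 89^{2}\right) - 2 \left(-234\right) = \left(-393 + 7921\right) - -468 = 7528 + 468 = 7996$)
$H{\left(-150 \right)} - j = \left(-741 + 2 \left(-150\right)\right) - 7996 = \left(-741 - 300\right) - 7996 = -1041 - 7996 = -9037$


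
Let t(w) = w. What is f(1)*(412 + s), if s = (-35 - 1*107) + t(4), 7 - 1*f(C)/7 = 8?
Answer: -1918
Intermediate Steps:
f(C) = -7 (f(C) = 49 - 7*8 = 49 - 56 = -7)
s = -138 (s = (-35 - 1*107) + 4 = (-35 - 107) + 4 = -142 + 4 = -138)
f(1)*(412 + s) = -7*(412 - 138) = -7*274 = -1918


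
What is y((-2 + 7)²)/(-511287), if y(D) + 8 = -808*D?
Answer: 6736/170429 ≈ 0.039524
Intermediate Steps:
y(D) = -8 - 808*D
y((-2 + 7)²)/(-511287) = (-8 - 808*(-2 + 7)²)/(-511287) = (-8 - 808*5²)*(-1/511287) = (-8 - 808*25)*(-1/511287) = (-8 - 20200)*(-1/511287) = -20208*(-1/511287) = 6736/170429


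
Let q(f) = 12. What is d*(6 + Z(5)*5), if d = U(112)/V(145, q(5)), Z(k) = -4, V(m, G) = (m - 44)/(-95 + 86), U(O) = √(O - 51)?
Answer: 126*√61/101 ≈ 9.7435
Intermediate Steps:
U(O) = √(-51 + O)
V(m, G) = 44/9 - m/9 (V(m, G) = (-44 + m)/(-9) = (-44 + m)*(-⅑) = 44/9 - m/9)
d = -9*√61/101 (d = √(-51 + 112)/(44/9 - ⅑*145) = √61/(44/9 - 145/9) = √61/(-101/9) = √61*(-9/101) = -9*√61/101 ≈ -0.69596)
d*(6 + Z(5)*5) = (-9*√61/101)*(6 - 4*5) = (-9*√61/101)*(6 - 20) = -9*√61/101*(-14) = 126*√61/101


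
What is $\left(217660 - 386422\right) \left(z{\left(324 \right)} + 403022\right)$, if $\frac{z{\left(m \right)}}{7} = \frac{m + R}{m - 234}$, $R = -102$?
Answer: $- \frac{340088563606}{5} \approx -6.8018 \cdot 10^{10}$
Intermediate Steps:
$z{\left(m \right)} = \frac{7 \left(-102 + m\right)}{-234 + m}$ ($z{\left(m \right)} = 7 \frac{m - 102}{m - 234} = 7 \frac{-102 + m}{-234 + m} = \frac{7 \left(-102 + m\right)}{-234 + m}$)
$\left(217660 - 386422\right) \left(z{\left(324 \right)} + 403022\right) = \left(217660 - 386422\right) \left(\frac{7 \left(-102 + 324\right)}{-234 + 324} + 403022\right) = - 168762 \left(7 \cdot \frac{1}{90} \cdot 222 + 403022\right) = - 168762 \left(\frac{259}{15} + 403022\right) = \left(-168762\right) \frac{6045589}{15} = - \frac{340088563606}{5}$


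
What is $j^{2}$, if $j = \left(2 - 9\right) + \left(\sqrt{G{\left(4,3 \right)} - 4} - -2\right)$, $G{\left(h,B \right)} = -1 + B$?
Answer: $\left(5 - i \sqrt{2}\right)^{2} \approx 23.0 - 14.142 i$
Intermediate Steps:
$j = -5 + i \sqrt{2}$ ($j = \left(2 - 9\right) + \left(\sqrt{\left(-1 + 3\right) - 4} - -2\right) = -7 + \left(\sqrt{2 - 4} + 2\right) = -7 + \left(\sqrt{-2} + 2\right) = -7 + \left(i \sqrt{2} + 2\right) = -7 + \left(2 + i \sqrt{2}\right) = -5 + i \sqrt{2} \approx -5.0 + 1.4142 i$)
$j^{2} = \left(-5 + i \sqrt{2}\right)^{2}$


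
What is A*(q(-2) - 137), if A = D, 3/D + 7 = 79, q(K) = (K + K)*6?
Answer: -161/24 ≈ -6.7083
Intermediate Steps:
q(K) = 12*K (q(K) = (2*K)*6 = 12*K)
D = 1/24 (D = 3/(-7 + 79) = 3/72 = 3*(1/72) = 1/24 ≈ 0.041667)
A = 1/24 ≈ 0.041667
A*(q(-2) - 137) = (12*(-2) - 137)/24 = (-24 - 137)/24 = (1/24)*(-161) = -161/24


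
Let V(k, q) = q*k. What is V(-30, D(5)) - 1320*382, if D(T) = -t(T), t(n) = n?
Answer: -504090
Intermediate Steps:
D(T) = -T
V(k, q) = k*q
V(-30, D(5)) - 1320*382 = -(-30)*5 - 1320*382 = -30*(-5) - 504240 = 150 - 504240 = -504090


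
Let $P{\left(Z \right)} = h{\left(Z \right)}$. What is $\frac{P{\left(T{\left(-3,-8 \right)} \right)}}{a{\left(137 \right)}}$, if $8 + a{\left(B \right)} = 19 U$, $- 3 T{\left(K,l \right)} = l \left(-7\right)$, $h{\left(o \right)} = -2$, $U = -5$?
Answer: $\frac{2}{103} \approx 0.019417$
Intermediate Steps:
$T{\left(K,l \right)} = \frac{7 l}{3}$ ($T{\left(K,l \right)} = - \frac{l \left(-7\right)}{3} = - \frac{\left(-7\right) l}{3} = \frac{7 l}{3}$)
$P{\left(Z \right)} = -2$
$a{\left(B \right)} = -103$ ($a{\left(B \right)} = -8 + 19 \left(-5\right) = -8 - 95 = -103$)
$\frac{P{\left(T{\left(-3,-8 \right)} \right)}}{a{\left(137 \right)}} = - \frac{2}{-103} = \left(-2\right) \left(- \frac{1}{103}\right) = \frac{2}{103}$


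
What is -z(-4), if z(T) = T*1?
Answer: 4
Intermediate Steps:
z(T) = T
-z(-4) = -1*(-4) = 4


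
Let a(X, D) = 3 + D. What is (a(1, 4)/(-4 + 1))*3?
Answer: -7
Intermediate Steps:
(a(1, 4)/(-4 + 1))*3 = ((3 + 4)/(-4 + 1))*3 = (7/(-3))*3 = -⅓*7*3 = -7/3*3 = -7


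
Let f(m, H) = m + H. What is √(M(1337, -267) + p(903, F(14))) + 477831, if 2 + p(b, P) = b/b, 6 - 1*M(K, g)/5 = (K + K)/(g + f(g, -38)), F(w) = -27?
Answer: 477831 + √4283994/286 ≈ 4.7784e+5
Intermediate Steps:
f(m, H) = H + m
M(K, g) = 30 - 10*K/(-38 + 2*g) (M(K, g) = 30 - 5*(K + K)/(g + (-38 + g)) = 30 - 5*2*K/(-38 + 2*g) = 30 - 10*K/(-38 + 2*g))
p(b, P) = -1 (p(b, P) = -2 + b/b = -2 + 1 = -1)
√(M(1337, -267) + p(903, F(14))) + 477831 = √(5*(-114 - 1*1337 + 6*(-267))/(-19 - 267) - 1) + 477831 = √(5*(-114 - 1337 - 1602)/(-286) - 1) + 477831 = √(5*(-1/286)*(-3053) - 1) + 477831 = √(15265/286 - 1) + 477831 = √(14979/286) + 477831 = √4283994/286 + 477831 = 477831 + √4283994/286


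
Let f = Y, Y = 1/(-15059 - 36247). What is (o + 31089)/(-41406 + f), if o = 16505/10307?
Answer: -16441050181368/21895945874759 ≈ -0.75087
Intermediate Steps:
Y = -1/51306 (Y = 1/(-51306) = -1/51306 ≈ -1.9491e-5)
o = 16505/10307 (o = 16505*(1/10307) = 16505/10307 ≈ 1.6013)
f = -1/51306 ≈ -1.9491e-5
(o + 31089)/(-41406 + f) = (16505/10307 + 31089)/(-41406 - 1/51306) = 320450828/(10307*(-2124376237/51306)) = (320450828/10307)*(-51306/2124376237) = -16441050181368/21895945874759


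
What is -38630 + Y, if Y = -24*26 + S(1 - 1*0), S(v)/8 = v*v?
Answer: -39246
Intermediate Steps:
S(v) = 8*v**2 (S(v) = 8*(v*v) = 8*v**2)
Y = -616 (Y = -24*26 + 8*(1 - 1*0)**2 = -624 + 8*(1 + 0)**2 = -624 + 8*1**2 = -624 + 8*1 = -624 + 8 = -616)
-38630 + Y = -38630 - 616 = -39246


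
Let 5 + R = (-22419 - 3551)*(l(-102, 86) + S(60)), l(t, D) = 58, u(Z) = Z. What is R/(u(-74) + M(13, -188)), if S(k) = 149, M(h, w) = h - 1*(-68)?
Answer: -5375795/7 ≈ -7.6797e+5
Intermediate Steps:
M(h, w) = 68 + h (M(h, w) = h + 68 = 68 + h)
R = -5375795 (R = -5 + (-22419 - 3551)*(58 + 149) = -5 - 25970*207 = -5 - 5375790 = -5375795)
R/(u(-74) + M(13, -188)) = -5375795/(-74 + (68 + 13)) = -5375795/(-74 + 81) = -5375795/7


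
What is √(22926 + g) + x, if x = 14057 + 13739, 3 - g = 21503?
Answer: 27796 + √1426 ≈ 27834.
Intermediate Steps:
g = -21500 (g = 3 - 1*21503 = 3 - 21503 = -21500)
x = 27796
√(22926 + g) + x = √(22926 - 21500) + 27796 = √1426 + 27796 = 27796 + √1426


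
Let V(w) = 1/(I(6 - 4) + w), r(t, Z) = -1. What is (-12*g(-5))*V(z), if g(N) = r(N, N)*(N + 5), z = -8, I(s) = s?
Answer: 0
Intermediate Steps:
V(w) = 1/(2 + w) (V(w) = 1/((6 - 4) + w) = 1/(2 + w))
g(N) = -5 - N (g(N) = -(N + 5) = -(5 + N) = -5 - N)
(-12*g(-5))*V(z) = (-12*(-5 - 1*(-5)))/(2 - 8) = -12*(-5 + 5)/(-6) = -12*0*(-1/6) = 0*(-1/6) = 0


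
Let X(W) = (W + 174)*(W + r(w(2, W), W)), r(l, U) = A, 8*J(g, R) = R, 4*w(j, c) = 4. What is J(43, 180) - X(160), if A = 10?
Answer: -113515/2 ≈ -56758.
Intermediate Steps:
w(j, c) = 1 (w(j, c) = (¼)*4 = 1)
J(g, R) = R/8
r(l, U) = 10
X(W) = (10 + W)*(174 + W) (X(W) = (W + 174)*(W + 10) = (174 + W)*(10 + W) = (10 + W)*(174 + W))
J(43, 180) - X(160) = (⅛)*180 - (1740 + 160² + 184*160) = 45/2 - (1740 + 25600 + 29440) = 45/2 - 1*56780 = 45/2 - 56780 = -113515/2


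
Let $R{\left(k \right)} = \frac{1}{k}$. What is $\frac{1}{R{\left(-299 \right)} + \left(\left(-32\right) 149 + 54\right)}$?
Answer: $- \frac{299}{1409487} \approx -0.00021213$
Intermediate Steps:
$\frac{1}{R{\left(-299 \right)} + \left(\left(-32\right) 149 + 54\right)} = \frac{1}{\frac{1}{-299} + \left(\left(-32\right) 149 + 54\right)} = \frac{1}{- \frac{1}{299} + \left(-4768 + 54\right)} = \frac{1}{- \frac{1}{299} - 4714} = \frac{1}{- \frac{1409487}{299}} = - \frac{299}{1409487}$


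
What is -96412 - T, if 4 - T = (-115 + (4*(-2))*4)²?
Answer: -74807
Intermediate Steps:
T = -21605 (T = 4 - (-115 + (4*(-2))*4)² = 4 - (-115 - 8*4)² = 4 - (-115 - 32)² = 4 - 1*(-147)² = 4 - 1*21609 = 4 - 21609 = -21605)
-96412 - T = -96412 - 1*(-21605) = -96412 + 21605 = -74807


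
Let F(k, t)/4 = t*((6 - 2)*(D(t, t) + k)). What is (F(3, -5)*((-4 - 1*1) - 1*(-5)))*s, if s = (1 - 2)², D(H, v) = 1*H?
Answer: 0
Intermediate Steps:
D(H, v) = H
s = 1 (s = (-1)² = 1)
F(k, t) = 4*t*(4*k + 4*t) (F(k, t) = 4*(t*((6 - 2)*(t + k))) = 4*(t*(4*(k + t))) = 4*(t*(4*k + 4*t)) = 4*t*(4*k + 4*t))
(F(3, -5)*((-4 - 1*1) - 1*(-5)))*s = ((16*(-5)*(3 - 5))*((-4 - 1*1) - 1*(-5)))*1 = ((16*(-5)*(-2))*((-4 - 1) + 5))*1 = (160*(-5 + 5))*1 = (160*0)*1 = 0*1 = 0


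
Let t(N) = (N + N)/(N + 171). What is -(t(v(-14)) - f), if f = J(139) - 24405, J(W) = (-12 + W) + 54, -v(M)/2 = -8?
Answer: -4529920/187 ≈ -24224.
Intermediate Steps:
v(M) = 16 (v(M) = -2*(-8) = 16)
J(W) = 42 + W
t(N) = 2*N/(171 + N) (t(N) = (2*N)/(171 + N) = 2*N/(171 + N))
f = -24224 (f = (42 + 139) - 24405 = 181 - 24405 = -24224)
-(t(v(-14)) - f) = -(2*16/(171 + 16) - 1*(-24224)) = -(2*16/187 + 24224) = -(2*16*(1/187) + 24224) = -(32/187 + 24224) = -1*4529920/187 = -4529920/187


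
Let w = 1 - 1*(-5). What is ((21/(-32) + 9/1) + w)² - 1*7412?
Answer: -7379207/1024 ≈ -7206.3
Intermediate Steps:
w = 6 (w = 1 + 5 = 6)
((21/(-32) + 9/1) + w)² - 1*7412 = ((21/(-32) + 9/1) + 6)² - 1*7412 = ((21*(-1/32) + 9*1) + 6)² - 7412 = ((-21/32 + 9) + 6)² - 7412 = (267/32 + 6)² - 7412 = (459/32)² - 7412 = 210681/1024 - 7412 = -7379207/1024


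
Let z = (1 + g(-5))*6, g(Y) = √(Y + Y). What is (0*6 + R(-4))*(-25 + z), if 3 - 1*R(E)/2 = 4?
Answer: 38 - 12*I*√10 ≈ 38.0 - 37.947*I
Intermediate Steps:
R(E) = -2 (R(E) = 6 - 2*4 = 6 - 8 = -2)
g(Y) = √2*√Y (g(Y) = √(2*Y) = √2*√Y)
z = 6 + 6*I*√10 (z = (1 + √2*√(-5))*6 = (1 + √2*(I*√5))*6 = (1 + I*√10)*6 = 6 + 6*I*√10 ≈ 6.0 + 18.974*I)
(0*6 + R(-4))*(-25 + z) = (0*6 - 2)*(-25 + (6 + 6*I*√10)) = (0 - 2)*(-19 + 6*I*√10) = -2*(-19 + 6*I*√10) = 38 - 12*I*√10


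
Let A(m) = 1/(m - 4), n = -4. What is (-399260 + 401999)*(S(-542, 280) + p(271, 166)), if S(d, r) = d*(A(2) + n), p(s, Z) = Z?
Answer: 7135095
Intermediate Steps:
A(m) = 1/(-4 + m)
S(d, r) = -9*d/2 (S(d, r) = d*(1/(-4 + 2) - 4) = d*(1/(-2) - 4) = d*(-½ - 4) = d*(-9/2) = -9*d/2)
(-399260 + 401999)*(S(-542, 280) + p(271, 166)) = (-399260 + 401999)*(-9/2*(-542) + 166) = 2739*(2439 + 166) = 2739*2605 = 7135095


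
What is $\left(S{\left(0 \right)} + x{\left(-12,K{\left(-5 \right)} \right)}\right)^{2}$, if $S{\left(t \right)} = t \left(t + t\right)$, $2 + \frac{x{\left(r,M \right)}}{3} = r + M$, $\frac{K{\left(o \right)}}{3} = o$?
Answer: $7569$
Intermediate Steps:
$K{\left(o \right)} = 3 o$
$x{\left(r,M \right)} = -6 + 3 M + 3 r$ ($x{\left(r,M \right)} = -6 + 3 \left(r + M\right) = -6 + 3 \left(M + r\right) = -6 + \left(3 M + 3 r\right) = -6 + 3 M + 3 r$)
$S{\left(t \right)} = 2 t^{2}$ ($S{\left(t \right)} = t 2 t = 2 t^{2}$)
$\left(S{\left(0 \right)} + x{\left(-12,K{\left(-5 \right)} \right)}\right)^{2} = \left(2 \cdot 0^{2} + \left(-6 + 3 \cdot 3 \left(-5\right) + 3 \left(-12\right)\right)\right)^{2} = \left(2 \cdot 0 - 87\right)^{2} = \left(0 - 87\right)^{2} = \left(-87\right)^{2} = 7569$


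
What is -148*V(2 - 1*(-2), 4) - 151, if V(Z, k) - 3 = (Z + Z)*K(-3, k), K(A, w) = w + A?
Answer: -1779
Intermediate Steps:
K(A, w) = A + w
V(Z, k) = 3 + 2*Z*(-3 + k) (V(Z, k) = 3 + (Z + Z)*(-3 + k) = 3 + (2*Z)*(-3 + k) = 3 + 2*Z*(-3 + k))
-148*V(2 - 1*(-2), 4) - 151 = -148*(3 + 2*(2 - 1*(-2))*(-3 + 4)) - 151 = -148*(3 + 2*(2 + 2)*1) - 151 = -148*(3 + 2*4*1) - 151 = -148*(3 + 8) - 151 = -148*11 - 151 = -1628 - 151 = -1779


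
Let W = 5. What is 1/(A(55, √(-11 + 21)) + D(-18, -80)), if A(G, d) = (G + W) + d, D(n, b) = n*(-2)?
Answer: 48/4603 - √10/9206 ≈ 0.010084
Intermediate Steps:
D(n, b) = -2*n
A(G, d) = 5 + G + d (A(G, d) = (G + 5) + d = (5 + G) + d = 5 + G + d)
1/(A(55, √(-11 + 21)) + D(-18, -80)) = 1/((5 + 55 + √(-11 + 21)) - 2*(-18)) = 1/((5 + 55 + √10) + 36) = 1/((60 + √10) + 36) = 1/(96 + √10)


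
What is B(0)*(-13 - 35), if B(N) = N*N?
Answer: 0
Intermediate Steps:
B(N) = N**2
B(0)*(-13 - 35) = 0**2*(-13 - 35) = 0*(-48) = 0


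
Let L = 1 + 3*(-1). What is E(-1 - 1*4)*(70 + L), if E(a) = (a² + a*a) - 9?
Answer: 2788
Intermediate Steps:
L = -2 (L = 1 - 3 = -2)
E(a) = -9 + 2*a² (E(a) = (a² + a²) - 9 = 2*a² - 9 = -9 + 2*a²)
E(-1 - 1*4)*(70 + L) = (-9 + 2*(-1 - 1*4)²)*(70 - 2) = (-9 + 2*(-1 - 4)²)*68 = (-9 + 2*(-5)²)*68 = (-9 + 2*25)*68 = (-9 + 50)*68 = 41*68 = 2788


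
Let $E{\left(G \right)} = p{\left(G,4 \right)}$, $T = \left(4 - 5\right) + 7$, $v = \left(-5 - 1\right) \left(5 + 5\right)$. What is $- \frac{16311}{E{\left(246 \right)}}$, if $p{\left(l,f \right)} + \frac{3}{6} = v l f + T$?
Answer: $\frac{32622}{118069} \approx 0.2763$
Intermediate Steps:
$v = -60$ ($v = \left(-6\right) 10 = -60$)
$T = 6$ ($T = -1 + 7 = 6$)
$p{\left(l,f \right)} = \frac{11}{2} - 60 f l$ ($p{\left(l,f \right)} = - \frac{1}{2} + \left(- 60 l f + 6\right) = - \frac{1}{2} - \left(-6 + 60 f l\right) = \frac{11}{2} - 60 f l$)
$E{\left(G \right)} = \frac{11}{2} - 240 G$
$- \frac{16311}{E{\left(246 \right)}} = - \frac{16311}{\frac{11}{2} - 59040} = - \frac{16311}{- \frac{118069}{2}} = \left(-16311\right) \left(- \frac{2}{118069}\right) = \frac{32622}{118069}$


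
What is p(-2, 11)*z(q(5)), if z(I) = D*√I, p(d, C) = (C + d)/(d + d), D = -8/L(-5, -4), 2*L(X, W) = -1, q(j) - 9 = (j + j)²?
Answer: -36*√109 ≈ -375.85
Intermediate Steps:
q(j) = 9 + 4*j² (q(j) = 9 + (j + j)² = 9 + (2*j)² = 9 + 4*j²)
L(X, W) = -½ (L(X, W) = (½)*(-1) = -½)
D = 16 (D = -8/(-½) = -8*(-2) = 16)
p(d, C) = (C + d)/(2*d) (p(d, C) = (C + d)/((2*d)) = (C + d)*(1/(2*d)) = (C + d)/(2*d))
z(I) = 16*√I
p(-2, 11)*z(q(5)) = ((½)*(11 - 2)/(-2))*(16*√(9 + 4*5²)) = ((½)*(-½)*9)*(16*√(9 + 4*25)) = -36*√(9 + 100) = -36*√109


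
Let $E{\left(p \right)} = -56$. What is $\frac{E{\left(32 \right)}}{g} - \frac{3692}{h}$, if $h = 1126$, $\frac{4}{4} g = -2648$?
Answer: $- \frac{607085}{186353} \approx -3.2577$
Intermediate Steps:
$g = -2648$
$\frac{E{\left(32 \right)}}{g} - \frac{3692}{h} = - \frac{56}{-2648} - \frac{3692}{1126} = \left(-56\right) \left(- \frac{1}{2648}\right) - \frac{1846}{563} = \frac{7}{331} - \frac{1846}{563} = - \frac{607085}{186353}$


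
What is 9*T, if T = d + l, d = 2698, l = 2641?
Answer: 48051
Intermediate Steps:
T = 5339 (T = 2698 + 2641 = 5339)
9*T = 9*5339 = 48051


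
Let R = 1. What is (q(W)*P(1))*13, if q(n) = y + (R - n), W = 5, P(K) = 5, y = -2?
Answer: -390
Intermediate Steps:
q(n) = -1 - n (q(n) = -2 + (1 - n) = -1 - n)
(q(W)*P(1))*13 = ((-1 - 1*5)*5)*13 = ((-1 - 5)*5)*13 = -6*5*13 = -30*13 = -390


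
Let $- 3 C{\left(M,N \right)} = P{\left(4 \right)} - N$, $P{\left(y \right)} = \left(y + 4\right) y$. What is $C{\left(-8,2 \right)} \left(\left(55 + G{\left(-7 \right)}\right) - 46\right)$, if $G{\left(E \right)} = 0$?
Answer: $-90$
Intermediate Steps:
$P{\left(y \right)} = y \left(4 + y\right)$ ($P{\left(y \right)} = \left(4 + y\right) y = y \left(4 + y\right)$)
$C{\left(M,N \right)} = - \frac{32}{3} + \frac{N}{3}$ ($C{\left(M,N \right)} = - \frac{4 \left(4 + 4\right) - N}{3} = - \frac{4 \cdot 8 - N}{3} = - \frac{32 - N}{3} = - \frac{32}{3} + \frac{N}{3}$)
$C{\left(-8,2 \right)} \left(\left(55 + G{\left(-7 \right)}\right) - 46\right) = \left(- \frac{32}{3} + \frac{1}{3} \cdot 2\right) \left(\left(55 + 0\right) - 46\right) = \left(- \frac{32}{3} + \frac{2}{3}\right) \left(55 - 46\right) = \left(-10\right) 9 = -90$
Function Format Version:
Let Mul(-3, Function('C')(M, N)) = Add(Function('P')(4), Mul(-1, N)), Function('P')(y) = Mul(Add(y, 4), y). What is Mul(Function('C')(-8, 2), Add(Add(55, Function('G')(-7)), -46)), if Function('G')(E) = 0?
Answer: -90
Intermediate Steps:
Function('P')(y) = Mul(y, Add(4, y)) (Function('P')(y) = Mul(Add(4, y), y) = Mul(y, Add(4, y)))
Function('C')(M, N) = Add(Rational(-32, 3), Mul(Rational(1, 3), N)) (Function('C')(M, N) = Mul(Rational(-1, 3), Add(Mul(4, Add(4, 4)), Mul(-1, N))) = Mul(Rational(-1, 3), Add(Mul(4, 8), Mul(-1, N))) = Mul(Rational(-1, 3), Add(32, Mul(-1, N))) = Add(Rational(-32, 3), Mul(Rational(1, 3), N)))
Mul(Function('C')(-8, 2), Add(Add(55, Function('G')(-7)), -46)) = Mul(Add(Rational(-32, 3), Mul(Rational(1, 3), 2)), Add(Add(55, 0), -46)) = Mul(Add(Rational(-32, 3), Rational(2, 3)), Add(55, -46)) = Mul(-10, 9) = -90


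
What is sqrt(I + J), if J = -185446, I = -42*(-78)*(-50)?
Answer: I*sqrt(349246) ≈ 590.97*I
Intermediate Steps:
I = -163800 (I = 3276*(-50) = -163800)
sqrt(I + J) = sqrt(-163800 - 185446) = sqrt(-349246) = I*sqrt(349246)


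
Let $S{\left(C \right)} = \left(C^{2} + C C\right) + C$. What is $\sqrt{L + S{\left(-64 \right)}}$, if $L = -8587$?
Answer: $3 i \sqrt{51} \approx 21.424 i$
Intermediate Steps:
$S{\left(C \right)} = C + 2 C^{2}$ ($S{\left(C \right)} = \left(C^{2} + C^{2}\right) + C = 2 C^{2} + C = C + 2 C^{2}$)
$\sqrt{L + S{\left(-64 \right)}} = \sqrt{-8587 - 64 \left(1 + 2 \left(-64\right)\right)} = \sqrt{-8587 - 64 \left(1 - 128\right)} = \sqrt{-8587 - -8128} = \sqrt{-8587 + 8128} = \sqrt{-459} = 3 i \sqrt{51}$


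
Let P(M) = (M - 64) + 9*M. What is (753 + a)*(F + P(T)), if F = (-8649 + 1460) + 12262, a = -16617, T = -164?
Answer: -53445816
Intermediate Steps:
F = 5073 (F = -7189 + 12262 = 5073)
P(M) = -64 + 10*M (P(M) = (-64 + M) + 9*M = -64 + 10*M)
(753 + a)*(F + P(T)) = (753 - 16617)*(5073 + (-64 + 10*(-164))) = -15864*(5073 + (-64 - 1640)) = -15864*(5073 - 1704) = -15864*3369 = -53445816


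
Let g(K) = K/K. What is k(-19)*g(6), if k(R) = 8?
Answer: 8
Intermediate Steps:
g(K) = 1
k(-19)*g(6) = 8*1 = 8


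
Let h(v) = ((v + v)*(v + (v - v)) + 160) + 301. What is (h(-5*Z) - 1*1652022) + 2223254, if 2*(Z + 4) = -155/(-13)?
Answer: 193297259/338 ≈ 5.7189e+5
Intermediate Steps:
Z = 51/26 (Z = -4 + (-155/(-13))/2 = -4 + (-155*(-1/13))/2 = -4 + (½)*(155/13) = -4 + 155/26 = 51/26 ≈ 1.9615)
h(v) = 461 + 2*v² (h(v) = ((2*v)*(v + 0) + 160) + 301 = ((2*v)*v + 160) + 301 = (2*v² + 160) + 301 = (160 + 2*v²) + 301 = 461 + 2*v²)
(h(-5*Z) - 1*1652022) + 2223254 = ((461 + 2*(-5*51/26)²) - 1*1652022) + 2223254 = ((461 + 2*(-255/26)²) - 1652022) + 2223254 = ((461 + 2*(65025/676)) - 1652022) + 2223254 = ((461 + 65025/338) - 1652022) + 2223254 = (220843/338 - 1652022) + 2223254 = -558162593/338 + 2223254 = 193297259/338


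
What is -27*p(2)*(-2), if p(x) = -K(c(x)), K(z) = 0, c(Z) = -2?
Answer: 0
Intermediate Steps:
p(x) = 0 (p(x) = -1*0 = 0)
-27*p(2)*(-2) = -27*0*(-2) = 0*(-2) = 0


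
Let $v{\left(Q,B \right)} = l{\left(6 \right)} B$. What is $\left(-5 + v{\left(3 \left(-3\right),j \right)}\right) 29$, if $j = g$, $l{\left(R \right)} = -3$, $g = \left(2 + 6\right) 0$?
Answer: $-145$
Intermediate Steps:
$g = 0$ ($g = 8 \cdot 0 = 0$)
$j = 0$
$v{\left(Q,B \right)} = - 3 B$
$\left(-5 + v{\left(3 \left(-3\right),j \right)}\right) 29 = \left(-5 - 0\right) 29 = \left(-5 + 0\right) 29 = \left(-5\right) 29 = -145$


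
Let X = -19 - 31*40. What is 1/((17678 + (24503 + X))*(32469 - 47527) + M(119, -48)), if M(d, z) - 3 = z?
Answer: -1/616203521 ≈ -1.6228e-9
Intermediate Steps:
M(d, z) = 3 + z
X = -1259 (X = -19 - 1240 = -1259)
1/((17678 + (24503 + X))*(32469 - 47527) + M(119, -48)) = 1/((17678 + (24503 - 1259))*(32469 - 47527) + (3 - 48)) = 1/((17678 + 23244)*(-15058) - 45) = 1/(40922*(-15058) - 45) = 1/(-616203476 - 45) = 1/(-616203521) = -1/616203521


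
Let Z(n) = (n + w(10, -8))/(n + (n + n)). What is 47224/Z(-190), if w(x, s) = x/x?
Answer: 8972560/63 ≈ 1.4242e+5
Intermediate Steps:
w(x, s) = 1
Z(n) = (1 + n)/(3*n) (Z(n) = (n + 1)/(n + (n + n)) = (1 + n)/(n + 2*n) = (1 + n)/((3*n)) = (1 + n)*(1/(3*n)) = (1 + n)/(3*n))
47224/Z(-190) = 47224/(((⅓)*(1 - 190)/(-190))) = 47224/(((⅓)*(-1/190)*(-189))) = 47224/(63/190) = 47224*(190/63) = 8972560/63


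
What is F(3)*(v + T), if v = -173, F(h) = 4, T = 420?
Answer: 988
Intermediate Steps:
F(3)*(v + T) = 4*(-173 + 420) = 4*247 = 988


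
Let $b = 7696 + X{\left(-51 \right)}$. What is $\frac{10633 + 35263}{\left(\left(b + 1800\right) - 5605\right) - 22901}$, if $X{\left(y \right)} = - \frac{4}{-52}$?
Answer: $- \frac{596648}{247129} \approx -2.4143$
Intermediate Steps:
$X{\left(y \right)} = \frac{1}{13}$ ($X{\left(y \right)} = \left(-4\right) \left(- \frac{1}{52}\right) = \frac{1}{13}$)
$b = \frac{100049}{13}$ ($b = 7696 + \frac{1}{13} = \frac{100049}{13} \approx 7696.1$)
$\frac{10633 + 35263}{\left(\left(b + 1800\right) - 5605\right) - 22901} = \frac{10633 + 35263}{\left(\left(\frac{100049}{13} + 1800\right) - 5605\right) - 22901} = \frac{45896}{\left(\frac{123449}{13} - 5605\right) - 22901} = \frac{45896}{\frac{50584}{13} - 22901} = \frac{45896}{- \frac{247129}{13}} = 45896 \left(- \frac{13}{247129}\right) = - \frac{596648}{247129}$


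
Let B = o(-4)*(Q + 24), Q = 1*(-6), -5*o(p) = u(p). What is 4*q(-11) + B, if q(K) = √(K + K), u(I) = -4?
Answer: 72/5 + 4*I*√22 ≈ 14.4 + 18.762*I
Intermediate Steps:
o(p) = ⅘ (o(p) = -⅕*(-4) = ⅘)
Q = -6
B = 72/5 (B = 4*(-6 + 24)/5 = (⅘)*18 = 72/5 ≈ 14.400)
q(K) = √2*√K (q(K) = √(2*K) = √2*√K)
4*q(-11) + B = 4*(√2*√(-11)) + 72/5 = 4*(√2*(I*√11)) + 72/5 = 4*(I*√22) + 72/5 = 4*I*√22 + 72/5 = 72/5 + 4*I*√22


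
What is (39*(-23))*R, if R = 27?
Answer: -24219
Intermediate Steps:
(39*(-23))*R = (39*(-23))*27 = -897*27 = -24219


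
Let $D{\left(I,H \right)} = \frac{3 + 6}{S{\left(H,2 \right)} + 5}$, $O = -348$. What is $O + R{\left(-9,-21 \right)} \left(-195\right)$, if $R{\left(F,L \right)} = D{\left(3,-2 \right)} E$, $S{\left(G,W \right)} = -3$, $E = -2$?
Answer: $1407$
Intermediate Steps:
$D{\left(I,H \right)} = \frac{9}{2}$ ($D{\left(I,H \right)} = \frac{3 + 6}{-3 + 5} = \frac{9}{2}$)
$R{\left(F,L \right)} = -9$ ($R{\left(F,L \right)} = \frac{9}{2} \left(-2\right) = -9$)
$O + R{\left(-9,-21 \right)} \left(-195\right) = -348 - -1755 = -348 + 1755 = 1407$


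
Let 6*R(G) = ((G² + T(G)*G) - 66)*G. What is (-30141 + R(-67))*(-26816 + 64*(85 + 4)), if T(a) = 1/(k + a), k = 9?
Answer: 48719149600/29 ≈ 1.6800e+9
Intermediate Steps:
T(a) = 1/(9 + a)
R(G) = G*(-66 + G² + G/(9 + G))/6 (R(G) = (((G² + G/(9 + G)) - 66)*G)/6 = ((-66 + G² + G/(9 + G))*G)/6 = (G*(-66 + G² + G/(9 + G)))/6 = G*(-66 + G² + G/(9 + G))/6)
(-30141 + R(-67))*(-26816 + 64*(85 + 4)) = (-30141 + (⅙)*(-67)*(-67 + (-66 + (-67)²)*(9 - 67))/(9 - 67))*(-26816 + 64*(85 + 4)) = (-30141 + (⅙)*(-67)*(-67 + (-66 + 4489)*(-58))/(-58))*(-26816 + 64*89) = (-30141 + (⅙)*(-67)*(-1/58)*(-67 + 4423*(-58)))*(-26816 + 5696) = (-30141 + (⅙)*(-67)*(-1/58)*(-67 - 256534))*(-21120) = (-30141 + (⅙)*(-67)*(-1/58)*(-256601))*(-21120) = (-30141 - 17192267/348)*(-21120) = -27681335/348*(-21120) = 48719149600/29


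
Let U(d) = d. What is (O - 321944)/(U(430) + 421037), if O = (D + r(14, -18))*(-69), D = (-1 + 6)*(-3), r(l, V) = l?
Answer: -321875/421467 ≈ -0.76370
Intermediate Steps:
D = -15 (D = 5*(-3) = -15)
O = 69 (O = (-15 + 14)*(-69) = -1*(-69) = 69)
(O - 321944)/(U(430) + 421037) = (69 - 321944)/(430 + 421037) = -321875/421467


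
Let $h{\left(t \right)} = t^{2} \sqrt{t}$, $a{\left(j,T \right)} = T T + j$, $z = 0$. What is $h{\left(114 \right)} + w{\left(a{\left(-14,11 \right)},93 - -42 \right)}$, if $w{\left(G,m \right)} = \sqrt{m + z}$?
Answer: $3 \sqrt{15} + 12996 \sqrt{114} \approx 1.3877 \cdot 10^{5}$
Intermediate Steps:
$a{\left(j,T \right)} = j + T^{2}$ ($a{\left(j,T \right)} = T^{2} + j = j + T^{2}$)
$w{\left(G,m \right)} = \sqrt{m}$ ($w{\left(G,m \right)} = \sqrt{m + 0} = \sqrt{m}$)
$h{\left(t \right)} = t^{\frac{5}{2}}$
$h{\left(114 \right)} + w{\left(a{\left(-14,11 \right)},93 - -42 \right)} = 114^{\frac{5}{2}} + \sqrt{93 - -42} = 12996 \sqrt{114} + \sqrt{93 + 42} = 12996 \sqrt{114} + \sqrt{135} = 12996 \sqrt{114} + 3 \sqrt{15} = 3 \sqrt{15} + 12996 \sqrt{114}$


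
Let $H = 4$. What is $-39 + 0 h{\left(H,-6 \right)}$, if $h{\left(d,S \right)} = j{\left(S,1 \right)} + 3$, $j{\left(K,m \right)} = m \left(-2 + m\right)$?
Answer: $-39$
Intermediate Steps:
$h{\left(d,S \right)} = 2$ ($h{\left(d,S \right)} = 1 \left(-2 + 1\right) + 3 = 1 \left(-1\right) + 3 = -1 + 3 = 2$)
$-39 + 0 h{\left(H,-6 \right)} = -39 + 0 \cdot 2 = -39 + 0 = -39$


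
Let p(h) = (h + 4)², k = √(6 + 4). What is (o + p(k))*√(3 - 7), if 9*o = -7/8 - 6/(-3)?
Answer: I*(209 + 64*√10)/4 ≈ 102.85*I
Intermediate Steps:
o = ⅛ (o = (-7/8 - 6/(-3))/9 = (-7*⅛ - 6*(-⅓))/9 = (-7/8 + 2)/9 = (⅑)*(9/8) = ⅛ ≈ 0.12500)
k = √10 ≈ 3.1623
p(h) = (4 + h)²
(o + p(k))*√(3 - 7) = (⅛ + (4 + √10)²)*√(3 - 7) = (⅛ + (4 + √10)²)*√(-4) = (⅛ + (4 + √10)²)*(2*I) = 2*I*(⅛ + (4 + √10)²)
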